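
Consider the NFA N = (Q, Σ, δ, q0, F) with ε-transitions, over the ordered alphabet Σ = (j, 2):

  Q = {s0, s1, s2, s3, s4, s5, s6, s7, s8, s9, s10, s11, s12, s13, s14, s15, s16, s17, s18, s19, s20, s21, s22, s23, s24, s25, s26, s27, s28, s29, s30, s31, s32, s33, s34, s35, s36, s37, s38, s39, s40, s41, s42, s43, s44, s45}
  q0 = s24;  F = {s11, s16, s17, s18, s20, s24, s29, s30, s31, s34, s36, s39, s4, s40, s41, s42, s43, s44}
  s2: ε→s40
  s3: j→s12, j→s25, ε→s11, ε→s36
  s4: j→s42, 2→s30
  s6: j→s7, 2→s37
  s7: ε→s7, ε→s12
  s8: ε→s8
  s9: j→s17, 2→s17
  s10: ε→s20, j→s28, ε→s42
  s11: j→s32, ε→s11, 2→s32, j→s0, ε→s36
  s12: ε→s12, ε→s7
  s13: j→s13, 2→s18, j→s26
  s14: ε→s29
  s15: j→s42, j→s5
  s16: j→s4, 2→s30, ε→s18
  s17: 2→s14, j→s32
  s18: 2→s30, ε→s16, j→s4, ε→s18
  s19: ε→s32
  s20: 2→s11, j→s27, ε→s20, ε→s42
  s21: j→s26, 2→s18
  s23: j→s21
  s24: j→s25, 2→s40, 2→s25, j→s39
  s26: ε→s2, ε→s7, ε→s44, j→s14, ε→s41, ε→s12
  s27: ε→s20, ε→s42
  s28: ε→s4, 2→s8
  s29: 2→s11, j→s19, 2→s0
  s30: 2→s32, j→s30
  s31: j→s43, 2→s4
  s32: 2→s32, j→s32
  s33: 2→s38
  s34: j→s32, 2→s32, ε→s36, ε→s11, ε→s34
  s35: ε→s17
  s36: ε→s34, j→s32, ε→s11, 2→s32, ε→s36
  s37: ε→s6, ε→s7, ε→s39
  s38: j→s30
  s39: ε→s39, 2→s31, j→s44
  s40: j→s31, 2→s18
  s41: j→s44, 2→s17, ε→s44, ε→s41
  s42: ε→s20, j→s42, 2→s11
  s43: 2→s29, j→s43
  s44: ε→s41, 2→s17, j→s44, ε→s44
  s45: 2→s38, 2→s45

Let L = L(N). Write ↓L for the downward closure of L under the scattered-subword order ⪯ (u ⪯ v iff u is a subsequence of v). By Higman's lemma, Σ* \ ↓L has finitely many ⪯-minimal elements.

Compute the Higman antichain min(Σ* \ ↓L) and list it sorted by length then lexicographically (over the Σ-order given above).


min(Σ*\↓L) = [jj2j, 2222].

|Q|=46, |F|=18, |δ|=106 (43 ε).
min D↑ (14 st, q0=0, F={10}): 0:j→1,2→2 1:j→3,2→4 2:j→4,2→5 3:j→3,2→6 4:j→7,2→8 5:j→8,2→9 6:j→10,2→11 7:j→7,2→11 8:j→12,2→9 9:j→9,2→10 10:j→10,2→10 11:j→10,2→13 12:j→12,2→13 13:j→10,2→10 (ε-aug+det+¬).
'jj2j': run [24, 20, 16, 9, 3] end={s0,s19,s32} rej; 4/4 del acc.
'2222': |S_i|=[24, 20, 15, 6, 1] end={s32} rej; 4/4 del acc.
2 words, ⪯-incomp.


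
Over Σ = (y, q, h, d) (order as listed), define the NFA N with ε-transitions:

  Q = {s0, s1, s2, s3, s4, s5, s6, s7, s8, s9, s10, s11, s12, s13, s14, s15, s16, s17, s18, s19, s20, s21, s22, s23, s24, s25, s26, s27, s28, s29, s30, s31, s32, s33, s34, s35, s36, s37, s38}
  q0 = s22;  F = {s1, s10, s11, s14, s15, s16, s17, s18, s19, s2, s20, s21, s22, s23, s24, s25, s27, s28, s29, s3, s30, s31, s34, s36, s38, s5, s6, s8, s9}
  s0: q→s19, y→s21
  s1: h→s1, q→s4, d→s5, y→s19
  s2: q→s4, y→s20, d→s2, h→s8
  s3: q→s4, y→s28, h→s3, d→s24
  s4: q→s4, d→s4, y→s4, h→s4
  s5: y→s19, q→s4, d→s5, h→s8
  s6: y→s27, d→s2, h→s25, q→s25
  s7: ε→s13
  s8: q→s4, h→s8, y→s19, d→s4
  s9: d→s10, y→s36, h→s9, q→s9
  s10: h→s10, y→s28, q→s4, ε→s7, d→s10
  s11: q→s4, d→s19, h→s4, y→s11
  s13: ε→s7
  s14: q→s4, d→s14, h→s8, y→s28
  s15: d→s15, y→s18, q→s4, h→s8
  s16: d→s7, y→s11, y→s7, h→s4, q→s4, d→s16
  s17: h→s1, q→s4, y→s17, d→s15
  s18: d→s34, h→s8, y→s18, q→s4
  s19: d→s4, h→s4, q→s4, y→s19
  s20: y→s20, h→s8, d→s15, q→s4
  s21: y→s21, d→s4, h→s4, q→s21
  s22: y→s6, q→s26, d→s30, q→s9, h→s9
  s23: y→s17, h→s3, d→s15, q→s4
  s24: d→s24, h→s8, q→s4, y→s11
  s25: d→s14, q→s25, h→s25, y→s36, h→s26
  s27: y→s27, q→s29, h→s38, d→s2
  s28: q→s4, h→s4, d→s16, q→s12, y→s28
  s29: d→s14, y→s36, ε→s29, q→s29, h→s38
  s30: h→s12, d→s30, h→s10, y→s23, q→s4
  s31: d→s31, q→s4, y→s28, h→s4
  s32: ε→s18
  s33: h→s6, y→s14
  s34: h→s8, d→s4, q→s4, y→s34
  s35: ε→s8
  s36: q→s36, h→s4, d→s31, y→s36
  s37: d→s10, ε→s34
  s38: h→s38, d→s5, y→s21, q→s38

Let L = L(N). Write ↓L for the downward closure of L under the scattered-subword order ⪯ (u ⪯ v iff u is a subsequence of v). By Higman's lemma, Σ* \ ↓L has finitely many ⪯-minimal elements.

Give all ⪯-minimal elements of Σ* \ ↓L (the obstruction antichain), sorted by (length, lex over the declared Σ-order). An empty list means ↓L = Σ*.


Antichain: [dq, qyh, hyh, ydhd, yyhyd, dydydd].

|Q|=39, |F|=29, |δ|=138 (7 ε).
min D↑ (30 st, q0=0, F={10}): 0:y→1,q→2,h→2,d→3 1:y→4,q→5,h→5,d→6 2:y→7,q→2,h→2,d→8 3:y→9,q→10,h→8,d→3 4:y→4,q→11,h→12,d→6 5:y→7,q→5,h→5,d→13 6:y→14,q→10,h→15,d→6 7:y→7,q→7,h→10,d→16 8:y→17,q→10,h→8,d→8 9:y→18,q→10,h→19,d→20 10:y→10,q→10,h→10,d→10 11:y→7,q→11,h→12,d→13 12:y→21,q→12,h→12,d→22 13:y→17,q→10,h→15,d→13 14:y→14,q→10,h→15,d→20 15:y→23,q→10,h→15,d→10 16:y→17,q→10,h→10,d→16 17:y→17,q→10,h→10,d→24 18:y→18,q→10,h→25,d→20 19:y→17,q→10,h→19,d→26 20:y→27,q→10,h→15,d→20 21:y→21,q→21,h→10,d→10 22:y→23,q→10,h→15,d→22 23:y→23,q→10,h→10,d→10 24:y→28,q→10,h→10,d→24 25:y→23,q→10,h→25,d→22 26:y→28,q→10,h→15,d→26 27:y→27,q→10,h→15,d→29 28:y→28,q→10,h→10,d→23 29:y→29,q→10,h→15,d→10 (ε-aug+det+¬).
'dq': |S_i|=[34, 24, 2] end={s12,s4} rej; 2/2 deletions ∈↓L.
'qyh': N↓-sim [34, 20, 11, 1] end={s4} — reject; 3/3 single-dels accept.
'hyh': N↓-sim [34, 22, 11, 1] end={s4} — reject; 3/3 single-dels accept.
'ydhd': run [34, 30, 18, 3, 1] end={s4} ∉↓L; 4/4 deletions ∈↓L.
'yyhyd': N↓-sim [34, 30, 24, 7, 3, 1] end={s4} rej; 5/5 deletions ∈↓L.
'dydydd': run [34, 24, 19, 12, 8, 4, 1] end={s4} rej; 6/6 deletions ∈↓L.
6 words, ⪯-incomp.


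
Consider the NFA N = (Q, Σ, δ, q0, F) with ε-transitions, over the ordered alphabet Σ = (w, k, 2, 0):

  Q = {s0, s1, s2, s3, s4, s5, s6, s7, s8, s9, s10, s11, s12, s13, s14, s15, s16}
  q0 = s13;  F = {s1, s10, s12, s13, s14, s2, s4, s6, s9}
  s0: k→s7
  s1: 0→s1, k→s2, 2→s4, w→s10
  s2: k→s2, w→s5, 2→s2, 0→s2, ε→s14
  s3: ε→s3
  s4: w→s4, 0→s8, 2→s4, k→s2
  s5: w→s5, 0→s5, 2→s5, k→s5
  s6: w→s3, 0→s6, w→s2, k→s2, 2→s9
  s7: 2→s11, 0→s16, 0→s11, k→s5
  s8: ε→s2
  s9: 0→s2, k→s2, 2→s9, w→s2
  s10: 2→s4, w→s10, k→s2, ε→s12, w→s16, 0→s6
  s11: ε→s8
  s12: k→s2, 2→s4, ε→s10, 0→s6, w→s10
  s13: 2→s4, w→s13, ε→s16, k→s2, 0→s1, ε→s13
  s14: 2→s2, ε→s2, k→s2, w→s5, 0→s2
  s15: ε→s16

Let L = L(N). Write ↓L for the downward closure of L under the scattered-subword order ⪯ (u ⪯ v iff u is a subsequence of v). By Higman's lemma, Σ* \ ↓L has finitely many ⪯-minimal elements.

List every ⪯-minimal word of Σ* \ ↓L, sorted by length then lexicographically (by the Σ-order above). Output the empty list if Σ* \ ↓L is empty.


|Q|=17, |F|=9, |δ|=57 (10 ε).
min D↑ (8 st, q0=0, F={4}): 0:w→0,k→1,2→2,0→3 1:w→4,k→1,2→1,0→1 2:w→2,k→1,2→2,0→1 3:w→5,k→1,2→2,0→3 4:w→4,k→4,2→4,0→4 5:w→5,k→1,2→2,0→6 6:w→1,k→1,2→7,0→6 7:w→1,k→1,2→7,0→1 (ε-aug+det+¬).
'kw': |S_i|=[13, 3, 1] end={s5} rej; 2/2 del acc.
'20w': run [13, 6, 4, 1] end={s5} — reject; 3/3 del acc.
'0w0ww': run [13, 12, 11, 7, 4, 1] end={s5} ∉↓L; 5/5 deletions ∈↓L.
3 obstructions.

Antichain: [kw, 20w, 0w0ww].


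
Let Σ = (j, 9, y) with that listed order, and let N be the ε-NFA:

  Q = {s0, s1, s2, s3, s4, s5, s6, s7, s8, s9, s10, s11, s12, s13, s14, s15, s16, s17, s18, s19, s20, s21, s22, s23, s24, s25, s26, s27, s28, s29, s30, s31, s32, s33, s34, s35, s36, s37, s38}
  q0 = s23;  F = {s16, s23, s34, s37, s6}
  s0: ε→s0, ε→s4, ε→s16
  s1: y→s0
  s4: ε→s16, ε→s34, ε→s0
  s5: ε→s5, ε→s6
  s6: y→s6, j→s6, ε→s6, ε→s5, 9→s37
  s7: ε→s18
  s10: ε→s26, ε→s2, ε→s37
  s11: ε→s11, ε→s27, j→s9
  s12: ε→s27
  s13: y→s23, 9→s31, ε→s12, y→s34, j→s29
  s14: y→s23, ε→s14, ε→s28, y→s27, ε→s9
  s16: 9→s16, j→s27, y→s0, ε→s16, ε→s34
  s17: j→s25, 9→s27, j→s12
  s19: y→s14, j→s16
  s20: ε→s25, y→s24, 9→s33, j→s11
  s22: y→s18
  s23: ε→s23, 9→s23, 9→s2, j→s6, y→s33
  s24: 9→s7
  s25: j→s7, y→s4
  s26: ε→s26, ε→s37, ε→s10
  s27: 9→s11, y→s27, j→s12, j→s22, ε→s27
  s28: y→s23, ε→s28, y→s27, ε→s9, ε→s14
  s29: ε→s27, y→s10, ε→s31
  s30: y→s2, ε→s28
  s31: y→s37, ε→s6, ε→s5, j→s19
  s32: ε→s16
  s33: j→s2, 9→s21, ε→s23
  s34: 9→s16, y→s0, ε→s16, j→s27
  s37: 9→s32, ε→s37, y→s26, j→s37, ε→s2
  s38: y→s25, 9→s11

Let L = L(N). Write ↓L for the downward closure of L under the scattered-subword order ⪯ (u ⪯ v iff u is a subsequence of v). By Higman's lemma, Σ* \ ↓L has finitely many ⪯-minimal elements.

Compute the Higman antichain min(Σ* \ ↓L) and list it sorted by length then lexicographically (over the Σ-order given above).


|Q|=39, |F|=5, |δ|=92 (42 ε).
min D↑ (5 st, q0=0, F={4}): 0:j→1,9→0,y→0 1:j→1,9→2,y→1 2:j→2,9→3,y→2 3:j→4,9→3,y→3 4:j→4,9→4,y→4 [Hopcroft].
'j99j': N↓-sim [20, 17, 15, 11, 6] end={s11,s12,s18,s22,s27,s9} rej; 4/4 del acc.
1 minimals (antichain).

Antichain: [j99j].


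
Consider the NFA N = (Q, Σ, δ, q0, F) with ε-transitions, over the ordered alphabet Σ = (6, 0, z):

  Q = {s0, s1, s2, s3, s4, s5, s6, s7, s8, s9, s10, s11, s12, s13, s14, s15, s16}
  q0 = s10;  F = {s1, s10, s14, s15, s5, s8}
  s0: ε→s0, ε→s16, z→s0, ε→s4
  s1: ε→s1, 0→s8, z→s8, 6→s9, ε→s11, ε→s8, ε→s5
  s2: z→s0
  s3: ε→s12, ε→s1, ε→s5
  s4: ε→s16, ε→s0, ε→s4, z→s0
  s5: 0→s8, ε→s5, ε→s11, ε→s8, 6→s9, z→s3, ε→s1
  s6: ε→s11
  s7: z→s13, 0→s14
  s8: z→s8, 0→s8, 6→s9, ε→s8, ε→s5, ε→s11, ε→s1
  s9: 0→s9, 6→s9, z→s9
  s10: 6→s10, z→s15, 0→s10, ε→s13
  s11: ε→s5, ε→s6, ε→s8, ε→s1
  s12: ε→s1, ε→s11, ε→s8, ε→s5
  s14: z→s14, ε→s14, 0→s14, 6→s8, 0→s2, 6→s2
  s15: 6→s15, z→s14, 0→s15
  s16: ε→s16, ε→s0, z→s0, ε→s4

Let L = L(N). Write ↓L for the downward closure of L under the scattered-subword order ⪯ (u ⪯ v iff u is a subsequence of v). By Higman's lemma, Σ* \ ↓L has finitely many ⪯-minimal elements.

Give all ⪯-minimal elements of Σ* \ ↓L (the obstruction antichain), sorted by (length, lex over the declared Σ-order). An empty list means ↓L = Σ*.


min(Σ*\↓L) = [zz66].

|Q|=17, |F|=6, |δ|=64 (35 ε).
min D↑ (5 st, q0=0, F={4}): 0:6→0,0→0,z→1 1:6→1,0→1,z→2 2:6→3,0→2,z→2 3:6→4,0→3,z→3 4:6→4,0→4,z→4.
'zz66': N↓-sim [16, 14, 13, 12, 1] end={s9} — reject; 4/4 del acc.
1 words, ⪯-incomp.


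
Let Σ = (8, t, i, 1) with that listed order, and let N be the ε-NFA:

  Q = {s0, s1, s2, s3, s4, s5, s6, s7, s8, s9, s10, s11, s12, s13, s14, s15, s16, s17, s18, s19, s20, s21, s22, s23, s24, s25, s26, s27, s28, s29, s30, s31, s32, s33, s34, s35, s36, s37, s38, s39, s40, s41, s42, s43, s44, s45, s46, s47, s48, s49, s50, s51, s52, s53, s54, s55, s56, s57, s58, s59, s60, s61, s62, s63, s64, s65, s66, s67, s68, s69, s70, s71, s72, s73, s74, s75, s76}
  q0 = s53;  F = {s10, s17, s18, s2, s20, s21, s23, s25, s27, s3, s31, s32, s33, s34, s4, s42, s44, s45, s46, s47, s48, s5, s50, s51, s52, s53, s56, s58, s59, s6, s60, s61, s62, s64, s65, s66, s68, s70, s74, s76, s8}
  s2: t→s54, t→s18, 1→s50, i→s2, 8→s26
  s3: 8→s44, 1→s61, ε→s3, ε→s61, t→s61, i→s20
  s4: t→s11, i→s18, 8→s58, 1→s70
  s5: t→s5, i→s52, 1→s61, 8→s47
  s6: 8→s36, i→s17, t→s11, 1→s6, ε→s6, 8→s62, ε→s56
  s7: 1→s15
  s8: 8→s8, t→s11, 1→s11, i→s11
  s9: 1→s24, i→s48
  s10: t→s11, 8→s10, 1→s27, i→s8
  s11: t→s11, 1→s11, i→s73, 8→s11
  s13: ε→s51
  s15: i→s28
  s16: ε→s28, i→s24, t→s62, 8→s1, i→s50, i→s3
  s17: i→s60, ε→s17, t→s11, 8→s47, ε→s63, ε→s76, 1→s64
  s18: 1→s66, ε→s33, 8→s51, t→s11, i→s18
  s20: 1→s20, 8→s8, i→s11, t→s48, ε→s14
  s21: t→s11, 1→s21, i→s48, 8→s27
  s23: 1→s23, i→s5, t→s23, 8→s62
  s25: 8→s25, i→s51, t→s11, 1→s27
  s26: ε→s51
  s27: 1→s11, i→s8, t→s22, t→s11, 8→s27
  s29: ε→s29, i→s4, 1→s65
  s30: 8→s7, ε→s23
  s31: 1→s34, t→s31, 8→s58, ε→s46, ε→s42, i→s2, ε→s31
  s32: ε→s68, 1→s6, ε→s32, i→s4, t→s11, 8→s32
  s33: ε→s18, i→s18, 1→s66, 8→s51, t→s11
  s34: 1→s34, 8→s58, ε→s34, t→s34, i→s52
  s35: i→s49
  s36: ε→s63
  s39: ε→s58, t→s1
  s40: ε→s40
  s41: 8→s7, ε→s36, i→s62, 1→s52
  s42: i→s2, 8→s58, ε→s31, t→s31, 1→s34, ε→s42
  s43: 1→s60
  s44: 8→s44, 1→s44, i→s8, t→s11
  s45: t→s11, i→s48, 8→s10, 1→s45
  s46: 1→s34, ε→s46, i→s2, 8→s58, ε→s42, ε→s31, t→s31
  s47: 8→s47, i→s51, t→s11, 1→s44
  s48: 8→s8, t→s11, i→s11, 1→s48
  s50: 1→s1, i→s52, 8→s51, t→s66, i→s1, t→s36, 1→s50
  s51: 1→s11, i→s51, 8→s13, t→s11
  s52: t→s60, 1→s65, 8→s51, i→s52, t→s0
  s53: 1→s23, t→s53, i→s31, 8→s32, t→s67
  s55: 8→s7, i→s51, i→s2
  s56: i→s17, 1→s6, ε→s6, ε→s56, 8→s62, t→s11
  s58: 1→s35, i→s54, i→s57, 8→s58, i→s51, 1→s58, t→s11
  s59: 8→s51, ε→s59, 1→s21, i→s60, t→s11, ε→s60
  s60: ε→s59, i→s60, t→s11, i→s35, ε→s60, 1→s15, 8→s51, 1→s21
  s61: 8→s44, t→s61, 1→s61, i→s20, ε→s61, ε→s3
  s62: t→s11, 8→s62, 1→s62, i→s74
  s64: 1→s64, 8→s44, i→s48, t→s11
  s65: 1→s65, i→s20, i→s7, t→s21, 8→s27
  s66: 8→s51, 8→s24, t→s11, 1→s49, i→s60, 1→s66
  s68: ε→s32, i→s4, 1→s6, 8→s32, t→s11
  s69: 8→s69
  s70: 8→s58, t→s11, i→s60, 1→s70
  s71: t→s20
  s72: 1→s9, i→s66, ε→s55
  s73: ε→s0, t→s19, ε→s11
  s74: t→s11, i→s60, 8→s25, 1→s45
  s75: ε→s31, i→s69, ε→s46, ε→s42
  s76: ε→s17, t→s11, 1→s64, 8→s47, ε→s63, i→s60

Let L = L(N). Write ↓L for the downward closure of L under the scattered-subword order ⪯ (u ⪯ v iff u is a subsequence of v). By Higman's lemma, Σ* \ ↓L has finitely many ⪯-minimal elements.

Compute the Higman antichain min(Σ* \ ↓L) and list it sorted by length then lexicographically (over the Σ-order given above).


|Q|=77, |F|=41, |δ|=258 (47 ε).
min D↑ (34 st, q0=0, F={4}): 0:8→1,t→0,i→2,1→3 1:8→1,t→4,i→5,1→6 2:8→7,t→2,i→8,1→9 3:8→10,t→3,i→11,1→3 4:8→4,t→4,i→4,1→4 5:8→7,t→4,i→12,1→13 6:8→10,t→4,i→14,1→6 7:8→7,t→4,i→15,1→7 8:8→15,t→12,i→8,1→16 9:8→7,t→9,i→17,1→9 10:8→10,t→4,i→18,1→10 11:8→19,t→11,i→17,1→20 12:8→15,t→4,i→12,1→21 13:8→7,t→4,i→22,1→13 14:8→19,t→4,i→22,1→23 15:8→15,t→4,i→15,1→4 16:8→15,t→21,i→17,1→16 17:8→15,t→22,i→17,1→24 18:8→25,t→4,i→22,1→26 19:8→19,t→4,i→15,1→27 20:8→27,t→20,i→28,1→20 21:8→15,t→4,i→22,1→21 22:8→15,t→4,i→22,1→29 23:8→27,t→4,i→30,1→23 24:8→31,t→29,i→28,1→24 25:8→25,t→4,i→15,1→31 26:8→32,t→4,i→30,1→26 27:8→27,t→4,i→33,1→27 28:8→33,t→30,i→4,1→28 29:8→31,t→4,i→30,1→29 30:8→33,t→4,i→4,1→30 31:8→31,t→4,i→33,1→4 32:8→32,t→4,i→33,1→31 33:8→33,t→4,i→4,1→4.
'8t': N↓-sim [61, 43, 5] end={s0,s11,s19,s22,s73} ∉↓L; 2/2 single-dels accept.
'i8i1': run [61, 53, 20, 10, 4] end={s0,s11,s19,s73} rej; 4/4 single-dels accept.
'ii81': N↓-sim [61, 53, 34, 11, 4] end={s0,s11,s19,s73} ∉↓L; 4/4 del acc.
'iitt': N↓-sim [61, 53, 34, 24, 5] end={s0,s11,s19,s22,s73} — reject; 4/4 deletions ∈↓L.
'1i1ii': N↓-sim [61, 49, 38, 21, 11, 5] end={s0,s11,s19,s28,s73} ∉↓L; 5/5 del acc.
'18i811': run [61, 49, 30, 23, 11, 7, 4] end={s0,s11,s19,s73} ∉↓L; 6/6 deletions ∈↓L.
6 minimals (antichain).

A = [8t, i8i1, ii81, iitt, 1i1ii, 18i811].


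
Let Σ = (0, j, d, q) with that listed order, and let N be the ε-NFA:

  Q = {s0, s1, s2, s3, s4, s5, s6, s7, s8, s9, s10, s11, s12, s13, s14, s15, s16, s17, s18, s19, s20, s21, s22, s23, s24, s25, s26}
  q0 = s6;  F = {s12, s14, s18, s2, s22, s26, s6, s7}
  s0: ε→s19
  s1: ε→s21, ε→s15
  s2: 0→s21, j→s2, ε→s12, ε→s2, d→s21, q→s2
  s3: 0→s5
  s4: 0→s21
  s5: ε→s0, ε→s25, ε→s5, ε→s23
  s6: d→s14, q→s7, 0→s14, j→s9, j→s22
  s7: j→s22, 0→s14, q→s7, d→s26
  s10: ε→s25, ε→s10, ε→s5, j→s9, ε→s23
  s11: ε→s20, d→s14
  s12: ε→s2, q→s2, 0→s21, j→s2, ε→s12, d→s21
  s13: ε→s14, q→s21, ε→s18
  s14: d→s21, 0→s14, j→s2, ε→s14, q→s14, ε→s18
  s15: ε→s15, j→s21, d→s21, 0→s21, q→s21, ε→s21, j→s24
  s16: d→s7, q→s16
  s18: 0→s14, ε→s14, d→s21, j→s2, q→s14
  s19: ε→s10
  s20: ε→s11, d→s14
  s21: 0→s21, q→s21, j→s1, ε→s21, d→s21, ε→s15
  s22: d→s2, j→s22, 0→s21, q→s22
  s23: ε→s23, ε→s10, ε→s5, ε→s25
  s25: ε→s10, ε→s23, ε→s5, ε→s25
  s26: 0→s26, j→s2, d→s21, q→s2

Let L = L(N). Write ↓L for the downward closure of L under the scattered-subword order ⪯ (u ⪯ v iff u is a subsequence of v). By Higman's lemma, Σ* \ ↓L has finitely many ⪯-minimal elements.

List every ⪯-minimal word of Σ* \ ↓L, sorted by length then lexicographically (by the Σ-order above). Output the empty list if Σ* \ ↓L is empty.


|Q|=27, |F|=8, |δ|=85 (35 ε).
min D↑ (7 st, q0=0, F={5}): 0:0→1,j→2,d→1,q→3 1:0→1,j→4,d→5,q→1 2:0→5,j→2,d→4,q→2 3:0→1,j→2,d→6,q→3 4:0→5,j→4,d→5,q→4 5:0→5,j→5,d→5,q→5 6:0→6,j→4,d→5,q→4 [Hopcroft].
'0d': run [13, 9, 4] end={s1,s15,s21,s24} ∉↓L; 2/2 deletions ∈↓L.
'j0': |S_i|=[13, 8, 4] end={s1,s15,s21,s24} ∉↓L; 2/2 single-dels accept.
'dd': |S_i|=[13, 9, 4] end={s1,s15,s21,s24} — reject; 2/2 deletions ∈↓L.
'qdq0': |S_i|=[13, 11, 7, 6, 4] end={s1,s15,s21,s24} — reject; 4/4 single-dels accept.
4 minimals (antichain).

min(Σ*\↓L) = [0d, j0, dd, qdq0].


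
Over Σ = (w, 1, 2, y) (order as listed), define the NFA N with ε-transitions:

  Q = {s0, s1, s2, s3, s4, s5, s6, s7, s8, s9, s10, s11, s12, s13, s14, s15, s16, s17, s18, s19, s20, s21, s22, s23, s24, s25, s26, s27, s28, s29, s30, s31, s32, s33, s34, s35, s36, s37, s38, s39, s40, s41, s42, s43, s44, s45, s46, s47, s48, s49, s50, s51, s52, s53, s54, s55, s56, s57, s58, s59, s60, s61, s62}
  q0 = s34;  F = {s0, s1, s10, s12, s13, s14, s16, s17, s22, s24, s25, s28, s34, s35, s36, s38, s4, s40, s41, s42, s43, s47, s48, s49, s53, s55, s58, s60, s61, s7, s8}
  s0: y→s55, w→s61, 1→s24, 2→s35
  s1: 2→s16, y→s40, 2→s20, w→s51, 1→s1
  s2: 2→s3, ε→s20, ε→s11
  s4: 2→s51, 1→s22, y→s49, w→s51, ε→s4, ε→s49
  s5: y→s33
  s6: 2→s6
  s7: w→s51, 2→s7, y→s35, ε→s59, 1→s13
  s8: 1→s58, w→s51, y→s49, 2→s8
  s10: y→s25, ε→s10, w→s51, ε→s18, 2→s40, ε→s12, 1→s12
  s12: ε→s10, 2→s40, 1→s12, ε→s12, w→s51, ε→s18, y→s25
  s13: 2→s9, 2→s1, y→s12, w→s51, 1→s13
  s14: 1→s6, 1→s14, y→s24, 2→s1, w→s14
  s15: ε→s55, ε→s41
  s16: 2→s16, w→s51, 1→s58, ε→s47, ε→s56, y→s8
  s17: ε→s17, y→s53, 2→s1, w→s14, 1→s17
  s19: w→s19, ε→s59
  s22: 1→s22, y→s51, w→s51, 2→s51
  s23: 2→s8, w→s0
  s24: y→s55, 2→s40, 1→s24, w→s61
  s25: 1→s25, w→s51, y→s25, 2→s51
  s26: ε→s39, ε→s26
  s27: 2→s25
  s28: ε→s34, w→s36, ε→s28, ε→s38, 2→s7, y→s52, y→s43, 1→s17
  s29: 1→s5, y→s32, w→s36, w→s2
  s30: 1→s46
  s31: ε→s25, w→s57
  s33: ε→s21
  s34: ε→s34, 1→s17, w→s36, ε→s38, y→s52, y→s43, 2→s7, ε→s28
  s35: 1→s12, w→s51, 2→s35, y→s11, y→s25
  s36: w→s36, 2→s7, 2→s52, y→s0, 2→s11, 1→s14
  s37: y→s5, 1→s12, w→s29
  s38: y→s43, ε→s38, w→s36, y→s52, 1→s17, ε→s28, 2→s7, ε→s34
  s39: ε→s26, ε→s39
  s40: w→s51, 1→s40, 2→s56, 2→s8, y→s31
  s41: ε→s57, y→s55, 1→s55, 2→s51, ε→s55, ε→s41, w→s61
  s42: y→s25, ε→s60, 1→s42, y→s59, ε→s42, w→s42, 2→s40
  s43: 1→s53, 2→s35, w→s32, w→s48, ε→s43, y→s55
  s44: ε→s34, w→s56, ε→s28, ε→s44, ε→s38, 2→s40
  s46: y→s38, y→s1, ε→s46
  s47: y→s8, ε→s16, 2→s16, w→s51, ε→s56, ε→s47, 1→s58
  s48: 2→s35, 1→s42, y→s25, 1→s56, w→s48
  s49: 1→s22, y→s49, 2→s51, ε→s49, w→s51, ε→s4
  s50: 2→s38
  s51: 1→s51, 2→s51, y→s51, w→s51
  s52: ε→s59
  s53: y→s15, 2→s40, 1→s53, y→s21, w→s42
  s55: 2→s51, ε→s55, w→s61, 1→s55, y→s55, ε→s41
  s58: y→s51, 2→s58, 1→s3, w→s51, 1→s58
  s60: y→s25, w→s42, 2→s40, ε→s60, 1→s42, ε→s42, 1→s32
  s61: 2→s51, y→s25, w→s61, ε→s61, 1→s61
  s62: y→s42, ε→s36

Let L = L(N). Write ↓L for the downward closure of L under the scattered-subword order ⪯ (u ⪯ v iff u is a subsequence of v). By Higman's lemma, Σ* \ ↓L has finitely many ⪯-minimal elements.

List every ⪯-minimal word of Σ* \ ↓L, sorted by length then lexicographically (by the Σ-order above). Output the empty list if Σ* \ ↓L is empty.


min(Σ*\↓L) = [2w, yy2, wyw2, ywyw, 1221y].

|Q|=63, |F|=31, |δ|=221 (55 ε).
min D↑ (25 st, q0=0, F={9}): 0:w→1,1→2,2→3,y→4 1:w→1,1→5,2→3,y→6 2:w→5,1→2,2→7,y→8 3:w→9,1→10,2→3,y→11 4:w→12,1→8,2→11,y→13 5:w→5,1→5,2→7,y→14 6:w→15,1→14,2→11,y→13 7:w→9,1→7,2→16,y→17 8:w→18,1→8,2→17,y→13 9:w→9,1→9,2→9,y→9 10:w→9,1→10,2→7,y→19 11:w→9,1→19,2→11,y→20 12:w→12,1→18,2→11,y→20 13:w→15,1→13,2→9,y→13 14:w→15,1→14,2→17,y→13 15:w→15,1→15,2→9,y→20 16:w→9,1→21,2→16,y→22 17:w→9,1→17,2→22,y→20 18:w→18,1→18,2→17,y→20 19:w→9,1→19,2→17,y→20 20:w→9,1→20,2→9,y→20 21:w→9,1→21,2→21,y→9 22:w→9,1→21,2→22,y→23 23:w→9,1→24,2→9,y→23 24:w→9,1→24,2→9,y→9 (ε-aug+det+¬).
'2w': |S_i|=[46, 27, 2] end={s51,s57} ∉↓L; 2/2 deletions ∈↓L.
'yy2': |S_i|=[46, 32, 14, 1] end={s51} — reject; 3/3 deletions ∈↓L.
'wyw2': N↓-sim [46, 38, 23, 4, 1] end={s51} ∉↓L; 4/4 deletions ∈↓L.
'ywyw': run [46, 32, 23, 9, 2] end={s51,s57} rej; 4/4 single-dels accept.
'1221y': run [46, 35, 18, 12, 4, 1] end={s51} ∉↓L; 5/5 single-dels accept.
5 words, ⪯-incomp.


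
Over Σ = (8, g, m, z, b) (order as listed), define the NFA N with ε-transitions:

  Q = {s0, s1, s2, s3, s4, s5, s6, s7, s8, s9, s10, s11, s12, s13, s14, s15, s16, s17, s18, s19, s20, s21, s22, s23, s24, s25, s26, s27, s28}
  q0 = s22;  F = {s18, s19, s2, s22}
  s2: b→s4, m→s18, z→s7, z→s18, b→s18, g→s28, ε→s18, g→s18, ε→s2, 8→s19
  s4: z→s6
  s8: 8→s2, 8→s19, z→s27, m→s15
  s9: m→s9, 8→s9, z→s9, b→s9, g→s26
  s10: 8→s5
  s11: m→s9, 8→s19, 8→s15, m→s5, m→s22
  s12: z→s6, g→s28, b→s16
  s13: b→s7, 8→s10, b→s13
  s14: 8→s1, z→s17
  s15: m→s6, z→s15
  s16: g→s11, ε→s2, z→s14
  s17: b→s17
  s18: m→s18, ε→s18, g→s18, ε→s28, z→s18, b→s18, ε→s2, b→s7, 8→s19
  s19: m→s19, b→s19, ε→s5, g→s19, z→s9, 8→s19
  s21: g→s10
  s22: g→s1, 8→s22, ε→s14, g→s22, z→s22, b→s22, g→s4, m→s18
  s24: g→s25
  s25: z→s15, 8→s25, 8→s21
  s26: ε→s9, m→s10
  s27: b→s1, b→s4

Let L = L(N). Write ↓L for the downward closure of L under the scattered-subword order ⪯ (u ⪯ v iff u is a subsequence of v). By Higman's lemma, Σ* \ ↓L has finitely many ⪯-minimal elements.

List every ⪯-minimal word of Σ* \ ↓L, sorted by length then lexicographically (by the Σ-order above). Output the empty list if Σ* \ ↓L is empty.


|Q|=29, |F|=4, |δ|=72 (9 ε).
min D↑ (4 st, q0=0, F={3}): 0:8→0,g→0,m→1,z→0,b→0 1:8→2,g→1,m→1,z→1,b→1 2:8→2,g→2,m→2,z→3,b→2 3:8→3,g→3,m→3,z→3,b→3 [Hopcroft].
'm8z': N↓-sim [15, 11, 5, 4] end={s10,s26,s5,s9} rej; 3/3 deletions ∈↓L.
1 minimals (antichain).

Antichain: [m8z].


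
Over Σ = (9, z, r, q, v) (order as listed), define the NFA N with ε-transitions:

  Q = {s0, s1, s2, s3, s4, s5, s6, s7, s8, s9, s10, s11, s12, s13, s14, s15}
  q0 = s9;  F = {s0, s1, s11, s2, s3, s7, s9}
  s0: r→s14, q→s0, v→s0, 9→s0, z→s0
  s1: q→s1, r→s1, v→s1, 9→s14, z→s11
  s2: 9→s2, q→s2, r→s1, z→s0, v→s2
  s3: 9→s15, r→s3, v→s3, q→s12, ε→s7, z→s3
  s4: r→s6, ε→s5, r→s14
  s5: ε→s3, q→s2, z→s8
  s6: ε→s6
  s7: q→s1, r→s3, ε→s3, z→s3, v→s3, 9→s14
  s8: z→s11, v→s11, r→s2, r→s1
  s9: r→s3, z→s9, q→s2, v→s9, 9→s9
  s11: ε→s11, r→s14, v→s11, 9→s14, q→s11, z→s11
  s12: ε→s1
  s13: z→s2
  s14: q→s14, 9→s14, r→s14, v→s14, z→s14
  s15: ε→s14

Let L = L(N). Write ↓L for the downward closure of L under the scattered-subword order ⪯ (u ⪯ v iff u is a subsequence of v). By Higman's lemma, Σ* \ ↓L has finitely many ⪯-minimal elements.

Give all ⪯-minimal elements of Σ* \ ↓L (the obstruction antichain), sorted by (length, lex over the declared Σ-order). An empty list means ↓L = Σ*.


A = [r9, qzr].

|Q|=16, |F|=7, |δ|=57 (8 ε).
min D↑ (7 st, q0=0, F={3}): 0:9→0,z→0,r→1,q→2,v→0 1:9→3,z→1,r→1,q→4,v→1 2:9→2,z→5,r→4,q→2,v→2 3:9→3,z→3,r→3,q→3,v→3 4:9→3,z→6,r→4,q→4,v→4 5:9→5,z→5,r→3,q→5,v→5 6:9→3,z→6,r→3,q→6,v→6 [Hopcroft].
'r9': run [10, 7, 2] end={s14,s15} rej; 2/2 del acc.
'qzr': |S_i|=[10, 6, 3, 1] end={s14} rej; 3/3 single-dels accept.
2 obstructions.


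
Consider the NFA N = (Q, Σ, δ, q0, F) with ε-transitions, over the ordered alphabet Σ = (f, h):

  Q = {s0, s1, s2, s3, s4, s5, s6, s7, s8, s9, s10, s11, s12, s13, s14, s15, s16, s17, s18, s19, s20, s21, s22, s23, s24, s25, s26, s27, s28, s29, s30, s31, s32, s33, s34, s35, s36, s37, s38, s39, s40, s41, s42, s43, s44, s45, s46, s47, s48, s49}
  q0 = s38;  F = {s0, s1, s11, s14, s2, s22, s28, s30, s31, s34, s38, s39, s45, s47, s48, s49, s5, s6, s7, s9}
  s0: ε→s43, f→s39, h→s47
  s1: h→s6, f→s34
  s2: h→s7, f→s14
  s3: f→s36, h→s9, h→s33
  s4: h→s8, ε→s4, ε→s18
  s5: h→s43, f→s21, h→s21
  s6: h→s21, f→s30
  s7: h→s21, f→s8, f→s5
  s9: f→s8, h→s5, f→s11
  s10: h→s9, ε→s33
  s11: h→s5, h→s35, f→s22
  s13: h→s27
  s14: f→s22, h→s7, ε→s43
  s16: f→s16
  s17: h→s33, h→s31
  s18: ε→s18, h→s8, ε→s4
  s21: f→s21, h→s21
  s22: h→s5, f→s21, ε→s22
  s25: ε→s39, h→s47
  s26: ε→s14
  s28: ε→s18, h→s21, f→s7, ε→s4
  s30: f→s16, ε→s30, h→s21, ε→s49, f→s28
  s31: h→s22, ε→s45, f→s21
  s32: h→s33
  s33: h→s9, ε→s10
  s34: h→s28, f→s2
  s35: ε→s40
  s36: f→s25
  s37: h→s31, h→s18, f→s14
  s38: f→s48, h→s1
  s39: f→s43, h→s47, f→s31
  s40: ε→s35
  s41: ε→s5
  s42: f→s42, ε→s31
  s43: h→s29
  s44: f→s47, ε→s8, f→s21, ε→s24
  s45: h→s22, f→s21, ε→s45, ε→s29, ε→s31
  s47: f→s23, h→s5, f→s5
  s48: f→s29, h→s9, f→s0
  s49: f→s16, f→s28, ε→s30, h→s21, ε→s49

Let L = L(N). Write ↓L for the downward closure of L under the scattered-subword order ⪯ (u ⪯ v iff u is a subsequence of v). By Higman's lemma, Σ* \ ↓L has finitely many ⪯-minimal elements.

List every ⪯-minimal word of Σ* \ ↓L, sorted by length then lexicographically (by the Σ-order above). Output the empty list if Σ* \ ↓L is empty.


|Q|=50, |F|=20, |δ|=99 (27 ε).
min D↑ (19 st, q0=0, F={14}): 0:f→1,h→2 1:f→3,h→4 2:f→5,h→6 3:f→7,h→8 4:f→9,h→10 5:f→11,h→12 6:f→13,h→14 7:f→15,h→8 8:f→10,h→10 9:f→16,h→10 10:f→14,h→14 11:f→17,h→18 12:f→18,h→14 13:f→12,h→14 14:f→14,h→14 15:f→14,h→16 16:f→14,h→10 17:f→16,h→18 18:f→10,h→14.
'hhh': run [30, 24, 15, 4] end={s21,s29,s43,s8} rej; 3/3 del acc.
'fhhf': N↓-sim [30, 27, 16, 7, 1] end={s21} ∉↓L; 4/4 deletions ∈↓L.
'fffff': |S_i|=[30, 27, 22, 14, 10, 2] end={s16,s21} ∉↓L; 5/5 del acc.
'ffhff': run [30, 27, 22, 11, 6, 1] end={s21} ∉↓L; 5/5 deletions ∈↓L.
'ffhfh': N↓-sim [30, 27, 22, 11, 6, 3] end={s21,s29,s43} ∉↓L; 5/5 del acc.
'fhfff': run [30, 27, 16, 11, 6, 1] end={s21} — reject; 5/5 deletions ∈↓L.
6 obstructions.

A = [hhh, fhhf, fffff, ffhff, ffhfh, fhfff].


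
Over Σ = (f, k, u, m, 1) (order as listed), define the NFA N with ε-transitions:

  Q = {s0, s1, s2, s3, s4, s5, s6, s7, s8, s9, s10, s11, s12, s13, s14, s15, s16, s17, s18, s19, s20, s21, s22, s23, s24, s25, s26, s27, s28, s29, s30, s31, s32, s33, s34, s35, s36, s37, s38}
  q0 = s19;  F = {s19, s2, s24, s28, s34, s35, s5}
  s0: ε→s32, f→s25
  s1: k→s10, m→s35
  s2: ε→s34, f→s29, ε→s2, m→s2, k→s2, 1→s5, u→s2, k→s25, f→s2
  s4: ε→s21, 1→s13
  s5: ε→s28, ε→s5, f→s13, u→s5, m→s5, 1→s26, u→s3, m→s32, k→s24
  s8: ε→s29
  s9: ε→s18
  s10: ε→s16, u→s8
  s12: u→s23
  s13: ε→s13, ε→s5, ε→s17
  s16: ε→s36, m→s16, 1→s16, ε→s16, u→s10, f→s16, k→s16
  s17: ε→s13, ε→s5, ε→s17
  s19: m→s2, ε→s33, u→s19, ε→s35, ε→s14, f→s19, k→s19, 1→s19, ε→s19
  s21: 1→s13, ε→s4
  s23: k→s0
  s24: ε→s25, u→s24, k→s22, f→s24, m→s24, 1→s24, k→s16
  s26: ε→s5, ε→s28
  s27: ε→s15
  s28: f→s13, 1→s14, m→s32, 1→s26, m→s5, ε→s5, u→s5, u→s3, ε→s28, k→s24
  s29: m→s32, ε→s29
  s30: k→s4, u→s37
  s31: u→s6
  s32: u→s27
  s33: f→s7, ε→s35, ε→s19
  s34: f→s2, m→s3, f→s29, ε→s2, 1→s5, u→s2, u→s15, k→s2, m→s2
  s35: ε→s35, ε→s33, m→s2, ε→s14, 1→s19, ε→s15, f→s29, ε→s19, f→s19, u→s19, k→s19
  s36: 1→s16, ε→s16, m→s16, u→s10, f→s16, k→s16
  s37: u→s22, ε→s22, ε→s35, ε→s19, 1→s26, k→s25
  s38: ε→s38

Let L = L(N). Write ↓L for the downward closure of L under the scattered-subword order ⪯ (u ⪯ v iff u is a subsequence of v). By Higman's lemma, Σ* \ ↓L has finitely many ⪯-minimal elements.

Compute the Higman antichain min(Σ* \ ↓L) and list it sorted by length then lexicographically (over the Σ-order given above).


min(Σ*\↓L) = [m1kk].

|Q|=39, |F|=7, |δ|=116 (42 ε).
min D↑ (5 st, q0=0, F={4}): 0:f→0,k→0,u→0,m→1,1→0 1:f→1,k→1,u→1,m→1,1→2 2:f→2,k→3,u→2,m→2,1→2 3:f→3,k→4,u→3,m→3,1→3 4:f→4,k→4,u→4,m→4,1→4 [Hopcroft].
'm1kk': run [24, 20, 18, 11, 9] end={s10,s15,s16,s22,s27,s29,s32,s36,s8} ∉↓L; 4/4 deletions ∈↓L.
1 words, ⪯-incomp.


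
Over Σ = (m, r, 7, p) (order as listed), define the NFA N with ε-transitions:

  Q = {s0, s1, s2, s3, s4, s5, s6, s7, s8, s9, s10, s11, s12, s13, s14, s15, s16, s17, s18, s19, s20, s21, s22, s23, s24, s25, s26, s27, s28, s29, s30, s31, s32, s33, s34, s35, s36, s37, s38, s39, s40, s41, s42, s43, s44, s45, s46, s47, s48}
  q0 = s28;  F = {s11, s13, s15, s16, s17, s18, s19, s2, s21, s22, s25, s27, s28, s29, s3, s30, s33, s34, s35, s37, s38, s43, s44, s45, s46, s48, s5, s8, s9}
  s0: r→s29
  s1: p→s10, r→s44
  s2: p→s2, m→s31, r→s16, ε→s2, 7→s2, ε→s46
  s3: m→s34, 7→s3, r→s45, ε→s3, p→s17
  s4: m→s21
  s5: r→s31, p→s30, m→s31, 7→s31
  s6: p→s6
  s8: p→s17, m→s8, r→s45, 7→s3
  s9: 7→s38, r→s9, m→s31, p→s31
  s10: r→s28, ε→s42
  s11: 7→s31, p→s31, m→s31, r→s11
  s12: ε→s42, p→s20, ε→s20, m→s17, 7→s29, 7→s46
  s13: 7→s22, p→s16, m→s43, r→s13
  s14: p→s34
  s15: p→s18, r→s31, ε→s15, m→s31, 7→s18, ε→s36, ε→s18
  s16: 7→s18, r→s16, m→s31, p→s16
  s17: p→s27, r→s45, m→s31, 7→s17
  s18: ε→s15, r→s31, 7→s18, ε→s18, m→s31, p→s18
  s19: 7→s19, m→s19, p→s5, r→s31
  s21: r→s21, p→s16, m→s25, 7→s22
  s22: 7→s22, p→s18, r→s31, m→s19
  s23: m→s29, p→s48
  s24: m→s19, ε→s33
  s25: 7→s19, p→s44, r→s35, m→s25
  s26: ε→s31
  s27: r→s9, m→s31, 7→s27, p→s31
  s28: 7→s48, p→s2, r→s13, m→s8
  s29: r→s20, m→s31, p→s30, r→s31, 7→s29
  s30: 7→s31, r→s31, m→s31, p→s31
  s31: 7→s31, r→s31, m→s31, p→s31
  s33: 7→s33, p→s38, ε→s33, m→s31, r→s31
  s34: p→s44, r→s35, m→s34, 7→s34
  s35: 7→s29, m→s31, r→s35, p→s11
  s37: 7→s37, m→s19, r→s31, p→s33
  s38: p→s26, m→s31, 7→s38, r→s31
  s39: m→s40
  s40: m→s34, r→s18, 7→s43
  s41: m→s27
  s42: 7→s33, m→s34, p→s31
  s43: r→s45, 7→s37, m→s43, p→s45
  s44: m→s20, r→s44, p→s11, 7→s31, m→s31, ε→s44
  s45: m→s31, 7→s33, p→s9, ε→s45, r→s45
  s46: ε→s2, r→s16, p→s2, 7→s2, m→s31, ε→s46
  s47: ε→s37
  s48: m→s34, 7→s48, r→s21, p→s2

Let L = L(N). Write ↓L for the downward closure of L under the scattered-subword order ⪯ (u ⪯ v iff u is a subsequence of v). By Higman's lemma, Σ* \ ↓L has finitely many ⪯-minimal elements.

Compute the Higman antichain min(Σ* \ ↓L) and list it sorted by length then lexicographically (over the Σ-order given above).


|Q|=49, |F|=29, |δ|=163 (19 ε).
min D↑ (28 st, q0=0, F={13}): 0:m→1,r→2,7→3,p→4 1:m→1,r→5,7→6,p→7 2:m→8,r→2,7→9,p→10 3:m→11,r→12,7→3,p→4 4:m→13,r→10,7→4,p→4 5:m→13,r→5,7→14,p→15 6:m→11,r→5,7→6,p→7 7:m→13,r→5,7→7,p→16 8:m→8,r→5,7→17,p→5 9:m→18,r→13,7→9,p→19 10:m→13,r→10,7→19,p→10 11:m→11,r→20,7→11,p→21 12:m→22,r→12,7→9,p→10 13:m→13,r→13,7→13,p→13 14:m→13,r→13,7→14,p→23 15:m→13,r→15,7→23,p→13 16:m→13,r→15,7→16,p→13 17:m→18,r→13,7→17,p→14 18:m→18,r→13,7→18,p→24 19:m→13,r→13,7→19,p→19 20:m→13,r→20,7→25,p→26 21:m→13,r→21,7→13,p→26 22:m→22,r→20,7→18,p→21 23:m→13,r→13,7→23,p→13 24:m→13,r→13,7→13,p→27 25:m→13,r→13,7→25,p→27 26:m→13,r→26,7→13,p→13 27:m→13,r→13,7→13,p→13.
'pm': |S_i|=[33, 19, 2] end={s20,s31} ∉↓L; 2/2 del acc.
'mrm': run [33, 22, 12, 2] end={s20,s31} — reject; 3/3 del acc.
'r7r': |S_i|=[33, 24, 14, 2] end={s20,s31} — reject; 3/3 del acc.
'mrpp': run [33, 22, 12, 6, 2] end={s26,s31} — reject; 4/4 single-dels accept.
'mppp': N↓-sim [33, 22, 13, 7, 2] end={s26,s31} ∉↓L; 4/4 single-dels accept.
'7mp7': |S_i|=[33, 29, 11, 6, 1] end={s31} rej; 4/4 del acc.
6 words, ⪯-incomp.

Antichain: [pm, mrm, r7r, mrpp, mppp, 7mp7].


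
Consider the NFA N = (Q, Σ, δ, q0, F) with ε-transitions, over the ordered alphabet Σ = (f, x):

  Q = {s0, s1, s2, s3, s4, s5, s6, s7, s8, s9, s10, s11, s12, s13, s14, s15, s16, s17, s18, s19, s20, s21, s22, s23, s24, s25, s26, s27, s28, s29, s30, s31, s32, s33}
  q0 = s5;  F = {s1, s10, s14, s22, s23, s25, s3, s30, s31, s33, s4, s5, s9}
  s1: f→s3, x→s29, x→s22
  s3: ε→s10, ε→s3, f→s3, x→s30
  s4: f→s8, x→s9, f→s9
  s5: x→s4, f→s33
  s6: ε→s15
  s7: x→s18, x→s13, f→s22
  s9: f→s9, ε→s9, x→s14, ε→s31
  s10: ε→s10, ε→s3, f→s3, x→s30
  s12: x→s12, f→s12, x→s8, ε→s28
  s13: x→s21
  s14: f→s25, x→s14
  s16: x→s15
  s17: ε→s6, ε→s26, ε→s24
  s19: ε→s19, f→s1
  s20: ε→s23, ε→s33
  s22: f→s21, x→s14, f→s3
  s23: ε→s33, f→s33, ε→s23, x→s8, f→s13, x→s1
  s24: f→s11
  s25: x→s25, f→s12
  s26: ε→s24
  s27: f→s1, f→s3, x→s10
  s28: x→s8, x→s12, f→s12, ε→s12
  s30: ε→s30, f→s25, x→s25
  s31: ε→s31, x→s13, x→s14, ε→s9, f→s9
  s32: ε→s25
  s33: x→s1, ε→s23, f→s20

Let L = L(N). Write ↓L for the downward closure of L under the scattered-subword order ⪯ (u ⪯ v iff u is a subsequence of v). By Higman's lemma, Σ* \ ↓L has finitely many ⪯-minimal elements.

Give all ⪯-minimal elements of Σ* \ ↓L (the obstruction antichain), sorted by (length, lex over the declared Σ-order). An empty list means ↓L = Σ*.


A = [xfxff, xxxff, fxfxxf].

|Q|=34, |F|=13, |δ|=71 (23 ε).
min D↑ (11 st, q0=0, F={10}): 0:f→1,x→2 1:f→1,x→3 2:f→4,x→4 3:f→5,x→6 4:f→4,x→7 5:f→5,x→8 6:f→5,x→7 7:f→9,x→7 8:f→9,x→9 9:f→10,x→9 10:f→10,x→10 [Hopcroft].
'xfxff': N↓-sim [20, 16, 12, 8, 4, 3] end={s12,s28,s8} rej; 5/5 single-dels accept.
'xxxff': |S_i|=[20, 16, 14, 8, 4, 3] end={s12,s28,s8} ∉↓L; 5/5 del acc.
'fxfxxf': |S_i|=[20, 18, 13, 8, 5, 4, 3] end={s12,s28,s8} rej; 6/6 single-dels accept.
3 minimals (antichain).


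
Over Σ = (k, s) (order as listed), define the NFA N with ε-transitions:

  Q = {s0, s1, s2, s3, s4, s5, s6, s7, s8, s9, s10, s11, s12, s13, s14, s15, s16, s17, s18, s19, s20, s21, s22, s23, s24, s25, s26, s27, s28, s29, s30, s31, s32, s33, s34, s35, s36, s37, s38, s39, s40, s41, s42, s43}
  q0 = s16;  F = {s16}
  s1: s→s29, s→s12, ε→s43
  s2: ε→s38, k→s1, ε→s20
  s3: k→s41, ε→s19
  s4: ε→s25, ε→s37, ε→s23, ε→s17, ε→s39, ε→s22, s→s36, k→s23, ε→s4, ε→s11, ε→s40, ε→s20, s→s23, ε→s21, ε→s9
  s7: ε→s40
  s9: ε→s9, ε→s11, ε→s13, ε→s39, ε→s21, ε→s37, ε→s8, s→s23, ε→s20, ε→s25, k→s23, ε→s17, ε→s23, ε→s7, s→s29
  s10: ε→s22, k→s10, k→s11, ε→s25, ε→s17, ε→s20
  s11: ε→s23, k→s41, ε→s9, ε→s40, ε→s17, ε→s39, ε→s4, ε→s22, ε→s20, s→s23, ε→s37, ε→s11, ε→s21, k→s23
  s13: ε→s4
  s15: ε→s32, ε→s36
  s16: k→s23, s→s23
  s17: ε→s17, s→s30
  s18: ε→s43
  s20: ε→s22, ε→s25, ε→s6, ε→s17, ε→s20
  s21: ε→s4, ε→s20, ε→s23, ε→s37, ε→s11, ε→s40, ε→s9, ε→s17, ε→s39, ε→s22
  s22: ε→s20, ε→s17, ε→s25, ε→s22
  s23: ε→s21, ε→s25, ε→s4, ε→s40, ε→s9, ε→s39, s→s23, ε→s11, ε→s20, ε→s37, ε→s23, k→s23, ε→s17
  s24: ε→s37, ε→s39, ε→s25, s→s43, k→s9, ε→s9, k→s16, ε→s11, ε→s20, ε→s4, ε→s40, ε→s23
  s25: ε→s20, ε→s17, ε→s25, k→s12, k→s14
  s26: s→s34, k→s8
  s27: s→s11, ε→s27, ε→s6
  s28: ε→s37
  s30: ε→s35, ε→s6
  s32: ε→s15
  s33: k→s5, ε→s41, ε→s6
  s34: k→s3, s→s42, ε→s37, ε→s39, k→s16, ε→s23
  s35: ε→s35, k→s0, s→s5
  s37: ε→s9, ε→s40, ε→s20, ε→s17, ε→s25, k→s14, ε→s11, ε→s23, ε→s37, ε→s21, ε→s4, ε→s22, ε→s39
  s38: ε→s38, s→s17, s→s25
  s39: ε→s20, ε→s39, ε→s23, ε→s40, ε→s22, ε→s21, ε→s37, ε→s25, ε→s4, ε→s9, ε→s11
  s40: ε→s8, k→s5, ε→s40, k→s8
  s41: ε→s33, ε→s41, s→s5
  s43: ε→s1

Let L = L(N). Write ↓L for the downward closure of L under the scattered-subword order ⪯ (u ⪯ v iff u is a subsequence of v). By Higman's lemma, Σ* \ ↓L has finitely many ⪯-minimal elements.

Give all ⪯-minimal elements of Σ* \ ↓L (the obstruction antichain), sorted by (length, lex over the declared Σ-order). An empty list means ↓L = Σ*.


|Q|=44, |F|=1, |δ|=172 (132 ε).
min D↑ (2 st, q0=0, F={1}): 0:k→1,s→1 1:k→1,s→1 (ε-aug+det+¬).
'k': N↓-sim [27, 26] end={s0,s11,s12,s13,s14,s17,s20,s21,s22,s23,s25,s29,…} ∉↓L; 1/1 deletions ∈↓L.
's': run [27, 26] end={s0,s11,s12,s13,s14,s17,s20,s21,s22,s23,s25,s29,…} — reject; 1/1 single-dels accept.
2 minimals (antichain).

A = [k, s].


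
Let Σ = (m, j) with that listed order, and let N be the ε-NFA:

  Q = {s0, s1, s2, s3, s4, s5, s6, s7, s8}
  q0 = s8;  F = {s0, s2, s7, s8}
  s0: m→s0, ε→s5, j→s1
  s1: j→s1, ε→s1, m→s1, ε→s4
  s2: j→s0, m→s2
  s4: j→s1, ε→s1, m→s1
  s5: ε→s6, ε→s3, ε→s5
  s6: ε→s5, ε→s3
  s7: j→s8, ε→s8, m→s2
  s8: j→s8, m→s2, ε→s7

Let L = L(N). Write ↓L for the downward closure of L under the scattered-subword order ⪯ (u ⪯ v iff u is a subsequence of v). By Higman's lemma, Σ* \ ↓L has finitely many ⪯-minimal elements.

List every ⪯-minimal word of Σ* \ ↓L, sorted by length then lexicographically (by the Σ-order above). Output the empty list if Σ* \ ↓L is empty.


|Q|=9, |F|=4, |δ|=23 (11 ε).
min D↑ (4 st, q0=0, F={3}): 0:m→1,j→0 1:m→1,j→2 2:m→2,j→3 3:m→3,j→3 [Hopcroft].
'mjj': N↓-sim [9, 7, 6, 2] end={s1,s4} — reject; 3/3 deletions ∈↓L.
1 obstructions.

A = [mjj].
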